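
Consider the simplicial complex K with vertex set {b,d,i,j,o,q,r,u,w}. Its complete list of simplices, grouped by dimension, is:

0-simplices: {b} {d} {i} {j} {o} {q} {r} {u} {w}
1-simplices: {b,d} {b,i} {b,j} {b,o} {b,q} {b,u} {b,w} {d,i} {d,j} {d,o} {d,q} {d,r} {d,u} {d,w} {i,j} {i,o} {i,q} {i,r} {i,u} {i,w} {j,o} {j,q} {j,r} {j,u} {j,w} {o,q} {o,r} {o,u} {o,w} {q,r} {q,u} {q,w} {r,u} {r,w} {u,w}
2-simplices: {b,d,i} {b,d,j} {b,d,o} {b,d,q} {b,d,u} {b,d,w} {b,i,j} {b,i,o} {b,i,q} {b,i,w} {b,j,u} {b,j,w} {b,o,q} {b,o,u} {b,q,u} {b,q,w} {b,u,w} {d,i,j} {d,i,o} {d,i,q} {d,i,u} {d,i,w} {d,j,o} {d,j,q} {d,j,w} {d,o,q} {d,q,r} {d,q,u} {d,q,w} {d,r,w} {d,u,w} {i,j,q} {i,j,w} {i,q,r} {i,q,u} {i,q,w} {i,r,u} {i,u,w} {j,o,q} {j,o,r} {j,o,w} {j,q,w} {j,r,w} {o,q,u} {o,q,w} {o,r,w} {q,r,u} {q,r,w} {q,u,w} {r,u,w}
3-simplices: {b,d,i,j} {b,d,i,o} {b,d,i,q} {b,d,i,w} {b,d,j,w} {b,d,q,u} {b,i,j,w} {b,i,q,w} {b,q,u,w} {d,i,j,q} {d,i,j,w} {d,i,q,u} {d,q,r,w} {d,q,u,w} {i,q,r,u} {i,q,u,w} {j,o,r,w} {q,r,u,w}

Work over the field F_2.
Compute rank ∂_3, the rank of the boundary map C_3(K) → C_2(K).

n_0=9 n_1=35 n_2=50 n_3=18  [Z2]
∂1: piv[bd,bi,bj,bo,bq,bu,bw,dr] rk=8  ker:di,dj,do,dq,du,dw,ij,io,iq,ir,iu,iw,jo,jq,jr,ju,jw,oq,or,ou,ow,qr,qu,qw,ru,rw,uw
∂2: piv[bdi,bdj,bdo,bdq,bdu,bdw,bij,bio,biq,biw,bju,bjw,boq,bou,bqu,bqw,buw,diu,djo,djq,dqr,drw,iqr,iru,jor,jow,jrw] rk=27  ker:dij,dio,diq,diw,djw,doq,dqu,dqw,duw,ijq,ijw,iqu,iqw,iuw,joq,jqw,oqu,oqw,orw,qru,qrw,quw,ruw
∂3: piv[bdij,bdio,bdiq,bdiw,bdjw,bdqu,bijw,biqw,bquw,dijq,diqu,dqrw,dquw,iqru,iquw,jorw,qruw] rk=17  ker:dijw
rk∂_3=17

rank∂_3=17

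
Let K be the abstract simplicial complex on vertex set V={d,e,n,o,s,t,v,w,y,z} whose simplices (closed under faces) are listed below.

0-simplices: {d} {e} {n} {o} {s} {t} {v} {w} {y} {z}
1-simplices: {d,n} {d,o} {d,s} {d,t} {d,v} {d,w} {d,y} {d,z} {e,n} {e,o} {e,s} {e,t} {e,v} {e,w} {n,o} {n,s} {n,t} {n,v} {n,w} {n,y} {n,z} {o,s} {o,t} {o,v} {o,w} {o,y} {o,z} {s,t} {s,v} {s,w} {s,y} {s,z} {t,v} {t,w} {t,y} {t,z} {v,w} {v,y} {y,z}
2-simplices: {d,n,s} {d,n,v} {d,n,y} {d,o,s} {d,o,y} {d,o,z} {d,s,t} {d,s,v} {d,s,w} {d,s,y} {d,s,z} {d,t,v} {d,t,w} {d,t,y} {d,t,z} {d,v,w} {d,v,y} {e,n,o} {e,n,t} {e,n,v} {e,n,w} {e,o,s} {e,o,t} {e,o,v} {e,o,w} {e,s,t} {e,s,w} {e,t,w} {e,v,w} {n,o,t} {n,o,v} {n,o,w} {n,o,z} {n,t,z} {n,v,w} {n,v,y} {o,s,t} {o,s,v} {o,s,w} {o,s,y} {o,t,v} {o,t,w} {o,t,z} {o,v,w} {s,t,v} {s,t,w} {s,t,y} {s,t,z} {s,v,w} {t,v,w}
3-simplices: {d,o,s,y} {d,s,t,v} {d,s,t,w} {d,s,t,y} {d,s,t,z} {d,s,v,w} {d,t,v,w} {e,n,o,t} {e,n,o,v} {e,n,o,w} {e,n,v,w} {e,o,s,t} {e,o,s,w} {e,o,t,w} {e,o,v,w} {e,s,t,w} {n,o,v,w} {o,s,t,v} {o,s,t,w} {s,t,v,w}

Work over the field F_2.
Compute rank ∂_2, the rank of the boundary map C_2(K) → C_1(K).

n_0=10 n_1=39 n_2=50 n_3=20  [Z2]
∂1: piv[dn,do,ds,dt,dv,dw,dy,dz,en] rk=9  ker:eo,es,et,ev,ew,no,ns,nt,nv,nw,ny,nz,os,ot,ov,ow,oy,oz,st,sv,sw,sy,sz,tv,tw,ty,tz,vw,vy,yz
∂2: piv[dns,dnv,dny,dos,doy,doz,dst,dsv,dsw,dsy,dsz,dtv,dtw,dty,dtz,dvw,dvy,eno,ent,env,enw,eos,eot,eov,eow,est,esw,evw,noz] rk=29  ker:etw,not,nov,now,ntz,nvw,nvy,ost,osv,osw,osy,otv,otw,otz,ovw,stv,stw,sty,stz,svw,tvw
∂3: piv[dosy,dstv,dstw,dsty,dstz,dsvw,dtvw,enot,enov,enow,envw,eost,eosw,eotw,eovw,estw,ostv] rk=17  ker:novw,ostw,stvw
rk∂_2=29

rank∂_2=29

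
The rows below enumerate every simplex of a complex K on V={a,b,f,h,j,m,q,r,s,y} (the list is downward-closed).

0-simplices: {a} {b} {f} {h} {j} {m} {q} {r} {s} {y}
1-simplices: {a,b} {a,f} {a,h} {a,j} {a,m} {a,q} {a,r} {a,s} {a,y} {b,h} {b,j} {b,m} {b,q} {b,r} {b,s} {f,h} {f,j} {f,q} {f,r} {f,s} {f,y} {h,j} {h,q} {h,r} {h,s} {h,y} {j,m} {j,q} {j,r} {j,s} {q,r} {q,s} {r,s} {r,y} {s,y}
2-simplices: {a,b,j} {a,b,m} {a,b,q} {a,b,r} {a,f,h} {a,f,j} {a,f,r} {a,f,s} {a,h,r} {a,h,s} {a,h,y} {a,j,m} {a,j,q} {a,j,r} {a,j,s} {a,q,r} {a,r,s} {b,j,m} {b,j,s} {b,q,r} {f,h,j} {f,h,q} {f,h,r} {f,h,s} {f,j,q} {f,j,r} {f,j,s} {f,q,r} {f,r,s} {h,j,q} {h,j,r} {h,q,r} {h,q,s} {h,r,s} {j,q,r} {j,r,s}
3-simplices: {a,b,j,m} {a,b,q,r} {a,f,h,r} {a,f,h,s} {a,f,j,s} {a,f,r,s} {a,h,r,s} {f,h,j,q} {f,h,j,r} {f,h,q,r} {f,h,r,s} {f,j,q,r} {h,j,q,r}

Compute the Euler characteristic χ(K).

n_0=10 n_1=35 n_2=36 n_3=13
χ=+10−35+36−13=-2

χ(K)=-2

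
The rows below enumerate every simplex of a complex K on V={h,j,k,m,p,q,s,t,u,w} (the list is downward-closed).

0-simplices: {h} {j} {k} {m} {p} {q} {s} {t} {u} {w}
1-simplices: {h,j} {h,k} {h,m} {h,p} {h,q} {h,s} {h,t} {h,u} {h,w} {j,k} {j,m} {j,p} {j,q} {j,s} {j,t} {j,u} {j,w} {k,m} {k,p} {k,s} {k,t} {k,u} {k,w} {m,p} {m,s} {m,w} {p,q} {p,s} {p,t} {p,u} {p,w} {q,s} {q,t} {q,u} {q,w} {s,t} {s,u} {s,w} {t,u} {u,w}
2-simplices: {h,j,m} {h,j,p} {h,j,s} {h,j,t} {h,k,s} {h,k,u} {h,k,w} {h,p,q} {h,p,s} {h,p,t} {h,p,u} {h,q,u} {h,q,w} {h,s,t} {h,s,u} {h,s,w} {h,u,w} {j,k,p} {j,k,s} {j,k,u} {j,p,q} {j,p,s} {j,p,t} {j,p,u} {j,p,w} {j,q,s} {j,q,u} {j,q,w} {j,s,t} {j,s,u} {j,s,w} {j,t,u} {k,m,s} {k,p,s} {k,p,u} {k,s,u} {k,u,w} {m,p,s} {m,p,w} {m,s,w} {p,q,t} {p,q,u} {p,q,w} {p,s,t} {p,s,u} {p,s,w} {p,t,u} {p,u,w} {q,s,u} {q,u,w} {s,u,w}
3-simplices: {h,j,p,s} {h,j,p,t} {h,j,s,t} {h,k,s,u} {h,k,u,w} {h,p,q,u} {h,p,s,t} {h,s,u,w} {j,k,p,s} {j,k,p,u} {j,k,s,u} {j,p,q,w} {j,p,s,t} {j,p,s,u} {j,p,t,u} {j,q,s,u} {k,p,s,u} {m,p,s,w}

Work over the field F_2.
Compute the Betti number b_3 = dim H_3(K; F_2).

n_0=10 n_1=40 n_2=51 n_3=18  [Z2]
∂1: piv[hj,hk,hm,hp,hq,hs,ht,hu,hw] rk=9  ker:jk,jm,jp,jq,js,jt,ju,jw,km,kp,ks,kt,ku,kw,mp,ms,mw,pq,ps,pt,pu,pw,qs,qt,qu,qw,st,su,sw,tu,uw
∂2: piv[hjm,hjp,hjs,hjt,hks,hku,hkw,hpq,hps,hpt,hpu,hqu,hqw,hst,hsu,hsw,huw,jkp,jks,jku,jpq,jpw,jqs,jqw,jtu,kms,mps,mpw,pqt] rk=29  ker:jps,jpt,jpu,jqu,jst,jsu,jsw,kps,kpu,ksu,kuw,msw,pqu,pqw,pst,psu,psw,ptu,puw,qsu,quw,suw
∂3: piv[hjps,hjpt,hjst,hksu,hkuw,hpqu,hpst,hsuw,jkps,jkpu,jksu,jpqw,jpsu,jptu,jqsu,mpsw] rk=16  ker:jpst,kpsu
b_3=(18−16)−0=2

b_3=2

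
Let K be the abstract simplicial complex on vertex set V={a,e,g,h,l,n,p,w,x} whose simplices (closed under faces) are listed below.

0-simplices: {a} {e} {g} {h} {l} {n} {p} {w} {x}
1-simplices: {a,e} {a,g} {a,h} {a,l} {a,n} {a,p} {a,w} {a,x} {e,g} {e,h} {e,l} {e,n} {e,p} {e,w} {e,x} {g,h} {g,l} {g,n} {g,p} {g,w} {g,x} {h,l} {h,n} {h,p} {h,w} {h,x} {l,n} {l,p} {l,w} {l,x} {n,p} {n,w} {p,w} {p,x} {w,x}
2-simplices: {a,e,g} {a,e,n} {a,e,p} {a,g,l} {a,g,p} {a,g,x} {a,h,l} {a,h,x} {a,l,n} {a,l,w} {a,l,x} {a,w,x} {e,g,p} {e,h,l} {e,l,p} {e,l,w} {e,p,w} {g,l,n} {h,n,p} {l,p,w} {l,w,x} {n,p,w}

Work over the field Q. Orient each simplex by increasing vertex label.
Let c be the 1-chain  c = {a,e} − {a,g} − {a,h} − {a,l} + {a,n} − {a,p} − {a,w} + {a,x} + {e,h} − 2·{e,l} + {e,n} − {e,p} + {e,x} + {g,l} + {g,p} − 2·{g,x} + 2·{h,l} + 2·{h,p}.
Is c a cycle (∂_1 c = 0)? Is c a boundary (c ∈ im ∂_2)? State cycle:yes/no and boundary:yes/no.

n_0=9 n_1=35 n_2=22  [Q]
∂1: piv[ae,ag,ah,al,an,ap,aw,ax] rk=8  ker:eg,eh,el,en,ep,ew,ex,gh,gl,gn,gp,gw,gx,hl,hn,hp,hw,hx,ln,lp,lw,lx,np,nw,pw,px,wx
∂2: piv[aeg,aen,aep,agl,agp,agx,ahl,ahx,aln,alw,alx,awx,ehl,elp,elw,epw,gln,hnp,npw] rk=19  ker:egp,lpw,lwx
∂1c = 2·{a} + {e} − {g} − 4·{h} + 2·{n} + {p} − {w}

cycle:no boundary:no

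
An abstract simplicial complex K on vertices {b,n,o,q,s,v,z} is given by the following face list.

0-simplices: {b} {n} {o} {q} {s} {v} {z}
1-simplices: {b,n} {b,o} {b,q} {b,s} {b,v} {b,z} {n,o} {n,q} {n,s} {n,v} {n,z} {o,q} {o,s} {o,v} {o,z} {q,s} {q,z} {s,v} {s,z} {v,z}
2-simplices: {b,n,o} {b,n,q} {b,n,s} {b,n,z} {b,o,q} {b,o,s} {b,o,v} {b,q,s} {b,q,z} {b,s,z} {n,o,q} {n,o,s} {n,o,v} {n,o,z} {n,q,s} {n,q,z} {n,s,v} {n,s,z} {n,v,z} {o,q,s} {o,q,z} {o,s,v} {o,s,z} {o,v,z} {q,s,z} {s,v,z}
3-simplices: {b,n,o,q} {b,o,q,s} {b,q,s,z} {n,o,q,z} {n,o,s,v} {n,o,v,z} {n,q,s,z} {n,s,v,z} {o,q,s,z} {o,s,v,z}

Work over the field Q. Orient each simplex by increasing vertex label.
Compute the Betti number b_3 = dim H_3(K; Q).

n_0=7 n_1=20 n_2=26 n_3=10  [Q]
∂1: piv[bn,bo,bq,bs,bv,bz] rk=6  ker:no,nq,ns,nv,nz,oq,os,ov,oz,qs,qz,sv,sz,vz
∂2: piv[bno,bnq,bns,bnz,boq,bos,bov,bqs,bqz,bsz,nov,noz,nsv,nvz] rk=14  ker:noq,nos,nqs,nqz,nsz,oqs,oqz,osv,osz,ovz,qsz,svz
∂3: piv[bnoq,boqs,bqsz,noqz,nosv,novz,nqsz,nsvz,oqsz,osvz] rk=10
b_3=(10−10)−0=0

b_3=0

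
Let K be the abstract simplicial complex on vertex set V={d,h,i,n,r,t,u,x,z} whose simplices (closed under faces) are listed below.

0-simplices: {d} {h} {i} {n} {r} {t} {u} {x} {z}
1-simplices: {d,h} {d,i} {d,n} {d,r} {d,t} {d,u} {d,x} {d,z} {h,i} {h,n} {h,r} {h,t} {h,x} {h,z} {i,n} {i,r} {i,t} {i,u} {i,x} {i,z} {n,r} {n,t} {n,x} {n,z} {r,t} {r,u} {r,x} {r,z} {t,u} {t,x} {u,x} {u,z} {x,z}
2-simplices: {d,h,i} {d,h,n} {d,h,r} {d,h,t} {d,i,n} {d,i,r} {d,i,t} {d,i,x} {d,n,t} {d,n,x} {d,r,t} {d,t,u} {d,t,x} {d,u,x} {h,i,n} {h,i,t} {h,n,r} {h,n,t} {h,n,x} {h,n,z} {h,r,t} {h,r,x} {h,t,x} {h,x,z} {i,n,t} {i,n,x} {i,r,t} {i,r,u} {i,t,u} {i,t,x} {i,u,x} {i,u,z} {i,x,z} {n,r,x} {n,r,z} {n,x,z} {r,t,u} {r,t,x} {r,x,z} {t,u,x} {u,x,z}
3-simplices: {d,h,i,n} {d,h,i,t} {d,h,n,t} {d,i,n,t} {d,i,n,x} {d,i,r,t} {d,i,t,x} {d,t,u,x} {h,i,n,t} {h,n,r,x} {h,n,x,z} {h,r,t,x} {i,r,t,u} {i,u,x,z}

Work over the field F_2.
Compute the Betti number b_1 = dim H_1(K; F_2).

n_0=9 n_1=33 n_2=41 n_3=14  [Z2]
∂1: piv[dh,di,dn,dr,dt,du,dx,dz] rk=8  ker:hi,hn,hr,ht,hx,hz,in,ir,it,iu,ix,iz,nr,nt,nx,nz,rt,ru,rx,rz,tu,tx,ux,uz,xz
∂2: piv[dhi,dhn,dhr,dht,din,dir,dit,dix,dnt,dnx,drt,dtu,dtx,dux,hnr,hnx,hnz,hrx,hxz,iru,itu,iuz,ixz,nrz] rk=24  ker:hin,hit,hnt,hrt,htx,int,inx,irt,itx,iux,nrx,nxz,rtu,rtx,rxz,tux,uxz
∂3: piv[dhin,dhit,dhnt,dint,dinx,dirt,ditx,dtux,hnrx,hnxz,hrtx,irtu,iuxz] rk=13  ker:hint
b_1=(33−8)−24=1

b_1=1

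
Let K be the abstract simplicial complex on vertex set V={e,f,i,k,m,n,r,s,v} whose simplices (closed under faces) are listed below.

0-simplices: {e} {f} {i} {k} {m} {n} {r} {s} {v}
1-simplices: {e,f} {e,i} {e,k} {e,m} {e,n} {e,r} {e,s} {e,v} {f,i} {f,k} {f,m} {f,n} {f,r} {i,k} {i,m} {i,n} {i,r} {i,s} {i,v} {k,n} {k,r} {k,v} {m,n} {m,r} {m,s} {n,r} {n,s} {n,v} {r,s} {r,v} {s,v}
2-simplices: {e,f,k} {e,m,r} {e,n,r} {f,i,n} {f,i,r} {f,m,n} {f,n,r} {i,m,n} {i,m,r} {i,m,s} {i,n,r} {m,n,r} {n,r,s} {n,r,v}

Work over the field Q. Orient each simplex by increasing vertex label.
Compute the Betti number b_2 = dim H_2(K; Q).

b_2=2

n_0=9 n_1=31 n_2=14  [Q]
∂1: piv[ef,ei,ek,em,en,er,es,ev] rk=8  ker:fi,fk,fm,fn,fr,ik,im,in,ir,is,iv,kn,kr,kv,mn,mr,ms,nr,ns,nv,rs,rv,sv
∂2: piv[efk,emr,enr,fin,fir,fmn,fnr,imn,imr,ims,nrs,nrv] rk=12  ker:inr,mnr
b_2=(14−12)−0=2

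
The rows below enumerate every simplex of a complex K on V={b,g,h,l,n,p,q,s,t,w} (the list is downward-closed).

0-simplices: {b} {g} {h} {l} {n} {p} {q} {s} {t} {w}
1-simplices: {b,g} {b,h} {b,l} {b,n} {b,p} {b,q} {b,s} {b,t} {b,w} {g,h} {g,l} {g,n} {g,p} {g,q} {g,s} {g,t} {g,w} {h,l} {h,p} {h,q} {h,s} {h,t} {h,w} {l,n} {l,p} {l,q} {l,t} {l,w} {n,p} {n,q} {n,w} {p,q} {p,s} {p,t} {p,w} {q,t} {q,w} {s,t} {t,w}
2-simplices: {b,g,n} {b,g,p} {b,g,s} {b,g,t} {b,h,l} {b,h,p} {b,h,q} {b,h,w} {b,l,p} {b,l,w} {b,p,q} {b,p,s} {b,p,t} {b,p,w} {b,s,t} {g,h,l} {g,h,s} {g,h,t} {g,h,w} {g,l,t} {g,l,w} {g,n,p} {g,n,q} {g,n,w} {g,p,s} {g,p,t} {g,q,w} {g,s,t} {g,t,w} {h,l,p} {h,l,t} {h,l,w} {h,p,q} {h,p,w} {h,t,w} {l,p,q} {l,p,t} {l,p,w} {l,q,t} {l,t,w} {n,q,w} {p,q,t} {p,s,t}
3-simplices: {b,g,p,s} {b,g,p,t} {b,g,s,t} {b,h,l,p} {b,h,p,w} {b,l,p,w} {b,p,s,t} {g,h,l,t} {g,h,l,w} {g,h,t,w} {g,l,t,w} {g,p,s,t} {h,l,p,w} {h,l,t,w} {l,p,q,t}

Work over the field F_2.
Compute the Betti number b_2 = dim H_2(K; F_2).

b_2=2

n_0=10 n_1=39 n_2=43 n_3=15  [Z2]
∂1: piv[bg,bh,bl,bn,bp,bq,bs,bt,bw] rk=9  ker:gh,gl,gn,gp,gq,gs,gt,gw,hl,hp,hq,hs,ht,hw,ln,lp,lq,lt,lw,np,nq,nw,pq,ps,pt,pw,qt,qw,st,tw
∂2: piv[bgn,bgp,bgs,bgt,bhl,bhp,bhq,bhw,blp,blw,bpq,bps,bpt,bpw,bst,ghl,ghs,ght,ghw,glt,gnp,gnq,gnw,gqw,gtw,lpq,lpt,lqt] rk=28  ker:glw,gps,gpt,gst,hlp,hlt,hlw,hpq,hpw,htw,lpw,ltw,nqw,pqt,pst
∂3: piv[bgps,bgpt,bgst,bhlp,bhpw,blpw,bpst,ghlt,ghlw,ghtw,gltw,hlpw,lpqt] rk=13  ker:gpst,hltw
b_2=(43−28)−13=2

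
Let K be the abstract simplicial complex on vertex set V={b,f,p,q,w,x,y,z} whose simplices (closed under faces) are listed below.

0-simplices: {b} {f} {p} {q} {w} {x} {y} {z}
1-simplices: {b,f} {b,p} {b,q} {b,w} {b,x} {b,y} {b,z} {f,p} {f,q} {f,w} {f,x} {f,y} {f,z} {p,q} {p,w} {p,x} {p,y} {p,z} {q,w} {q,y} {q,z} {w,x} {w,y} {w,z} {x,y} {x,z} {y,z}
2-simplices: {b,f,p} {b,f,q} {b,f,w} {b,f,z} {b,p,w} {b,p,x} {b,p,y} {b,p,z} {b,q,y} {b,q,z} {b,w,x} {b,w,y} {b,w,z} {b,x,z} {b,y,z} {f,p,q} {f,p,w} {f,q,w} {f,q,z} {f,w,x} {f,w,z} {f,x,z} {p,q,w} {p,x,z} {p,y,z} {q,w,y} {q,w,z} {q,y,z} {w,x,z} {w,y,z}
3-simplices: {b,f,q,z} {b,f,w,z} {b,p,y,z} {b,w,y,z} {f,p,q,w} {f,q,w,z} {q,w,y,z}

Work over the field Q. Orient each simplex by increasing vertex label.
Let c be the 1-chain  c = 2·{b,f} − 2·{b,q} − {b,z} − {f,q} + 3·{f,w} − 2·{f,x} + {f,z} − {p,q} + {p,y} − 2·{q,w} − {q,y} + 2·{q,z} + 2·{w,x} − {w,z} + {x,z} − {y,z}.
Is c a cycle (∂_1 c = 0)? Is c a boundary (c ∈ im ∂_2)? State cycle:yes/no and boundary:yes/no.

cycle:no boundary:no

n_0=8 n_1=27 n_2=30 n_3=7  [Q]
∂1: piv[bf,bp,bq,bw,bx,by,bz] rk=7  ker:fp,fq,fw,fx,fy,fz,pq,pw,px,py,pz,qw,qy,qz,wx,wy,wz,xy,xz,yz
∂2: piv[bfp,bfq,bfw,bfz,bpw,bpx,bpy,bpz,bqy,bqz,bwx,bwy,bwz,bxz,byz,fpq,fqw,fwx] rk=18  ker:fpw,fqz,fwz,fxz,pqw,pxz,pyz,qwy,qwz,qyz,wxz,wyz
∂3: piv[bfqz,bfwz,bpyz,bwyz,fpqw,fqwz,qwyz] rk=7
∂1c = {b} + {f} − 3·{q} − {x} + {y} + {z}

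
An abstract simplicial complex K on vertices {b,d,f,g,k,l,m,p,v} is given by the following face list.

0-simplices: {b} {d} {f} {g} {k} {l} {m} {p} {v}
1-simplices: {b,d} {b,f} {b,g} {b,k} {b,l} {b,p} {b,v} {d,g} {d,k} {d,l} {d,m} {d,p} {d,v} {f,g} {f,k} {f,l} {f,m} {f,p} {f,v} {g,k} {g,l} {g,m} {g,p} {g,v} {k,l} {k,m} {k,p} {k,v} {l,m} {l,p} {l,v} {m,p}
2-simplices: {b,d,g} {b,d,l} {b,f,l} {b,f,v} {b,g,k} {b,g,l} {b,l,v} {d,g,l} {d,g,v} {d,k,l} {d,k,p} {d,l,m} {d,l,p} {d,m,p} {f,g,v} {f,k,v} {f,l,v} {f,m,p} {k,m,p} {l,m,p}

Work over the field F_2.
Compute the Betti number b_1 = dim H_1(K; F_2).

n_0=9 n_1=32 n_2=20  [Z2]
∂1: piv[bd,bf,bg,bk,bl,bp,bv,dm] rk=8  ker:dg,dk,dl,dp,dv,fg,fk,fl,fm,fp,fv,gk,gl,gm,gp,gv,kl,km,kp,kv,lm,lp,lv,mp
∂2: piv[bdg,bdl,bfl,bfv,bgk,bgl,blv,dgv,dkl,dkp,dlm,dlp,dmp,fgv,fkv,fmp,kmp] rk=17  ker:dgl,flv,lmp
b_1=(32−8)−17=7

b_1=7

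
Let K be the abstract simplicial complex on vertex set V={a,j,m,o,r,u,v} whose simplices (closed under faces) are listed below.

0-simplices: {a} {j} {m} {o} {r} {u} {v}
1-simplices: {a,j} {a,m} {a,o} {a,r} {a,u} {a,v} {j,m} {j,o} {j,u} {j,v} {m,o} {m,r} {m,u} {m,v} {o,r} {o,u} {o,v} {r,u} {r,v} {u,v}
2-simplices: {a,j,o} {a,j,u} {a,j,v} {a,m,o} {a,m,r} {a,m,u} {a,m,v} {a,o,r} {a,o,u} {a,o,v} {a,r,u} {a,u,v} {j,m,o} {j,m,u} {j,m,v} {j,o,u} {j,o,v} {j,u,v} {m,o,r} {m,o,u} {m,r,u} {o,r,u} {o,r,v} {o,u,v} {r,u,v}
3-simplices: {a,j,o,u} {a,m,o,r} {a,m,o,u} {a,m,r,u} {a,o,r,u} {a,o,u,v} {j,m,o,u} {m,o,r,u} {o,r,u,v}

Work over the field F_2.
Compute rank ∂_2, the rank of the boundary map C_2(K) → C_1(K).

n_0=7 n_1=20 n_2=25 n_3=9  [Z2]
∂1: piv[aj,am,ao,ar,au,av] rk=6  ker:jm,jo,ju,jv,mo,mr,mu,mv,or,ou,ov,ru,rv,uv
∂2: piv[ajo,aju,ajv,amo,amr,amu,amv,aor,aou,aov,aru,auv,jmo,orv] rk=14  ker:jmu,jmv,jou,jov,juv,mor,mou,mru,oru,ouv,ruv
∂3: piv[ajou,amor,amou,amru,aoru,aouv,jmou,oruv] rk=8  ker:moru
rk∂_2=14

rank∂_2=14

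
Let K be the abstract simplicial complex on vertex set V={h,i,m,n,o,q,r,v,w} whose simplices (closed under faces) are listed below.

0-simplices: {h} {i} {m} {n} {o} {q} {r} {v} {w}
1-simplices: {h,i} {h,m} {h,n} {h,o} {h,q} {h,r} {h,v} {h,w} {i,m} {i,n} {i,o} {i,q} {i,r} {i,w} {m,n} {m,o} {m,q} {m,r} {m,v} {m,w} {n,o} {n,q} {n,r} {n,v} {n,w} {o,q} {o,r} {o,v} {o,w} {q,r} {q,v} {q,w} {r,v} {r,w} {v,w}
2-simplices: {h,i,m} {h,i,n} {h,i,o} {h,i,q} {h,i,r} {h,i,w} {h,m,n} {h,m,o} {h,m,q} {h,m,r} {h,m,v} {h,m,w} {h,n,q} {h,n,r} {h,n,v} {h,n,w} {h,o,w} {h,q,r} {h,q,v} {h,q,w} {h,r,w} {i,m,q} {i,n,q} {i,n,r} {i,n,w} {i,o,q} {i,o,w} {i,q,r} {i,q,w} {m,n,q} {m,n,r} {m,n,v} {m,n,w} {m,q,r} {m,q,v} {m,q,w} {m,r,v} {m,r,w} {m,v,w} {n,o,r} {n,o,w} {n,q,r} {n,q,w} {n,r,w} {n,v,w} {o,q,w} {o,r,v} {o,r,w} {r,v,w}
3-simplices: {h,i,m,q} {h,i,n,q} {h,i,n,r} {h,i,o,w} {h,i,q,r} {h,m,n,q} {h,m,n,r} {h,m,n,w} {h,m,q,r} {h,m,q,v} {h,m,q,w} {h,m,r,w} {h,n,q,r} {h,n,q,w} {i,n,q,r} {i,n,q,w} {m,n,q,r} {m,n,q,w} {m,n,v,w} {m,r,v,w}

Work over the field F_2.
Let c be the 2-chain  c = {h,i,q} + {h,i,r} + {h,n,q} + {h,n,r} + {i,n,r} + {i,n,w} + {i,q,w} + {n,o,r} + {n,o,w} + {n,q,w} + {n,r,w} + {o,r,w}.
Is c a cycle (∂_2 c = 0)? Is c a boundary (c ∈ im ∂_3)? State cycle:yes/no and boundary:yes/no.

cycle:yes boundary:no

n_0=9 n_1=35 n_2=49 n_3=20  [Z2]
∂1: piv[hi,hm,hn,ho,hq,hr,hv,hw] rk=8  ker:im,in,io,iq,ir,iw,mn,mo,mq,mr,mv,mw,no,nq,nr,nv,nw,oq,or,ov,ow,qr,qv,qw,rv,rw,vw
∂2: piv[him,hin,hio,hiq,hir,hiw,hmn,hmo,hmq,hmr,hmv,hmw,hnq,hnr,hnv,hnw,how,hqr,hqv,hqw,hrw,ioq,mrv,mvw,nor,now,orv] rk=27  ker:imq,inq,inr,inw,iow,iqr,iqw,mnq,mnr,mnv,mnw,mqr,mqv,mqw,mrw,nqr,nqw,nrw,nvw,oqw,orw,rvw
∂3: piv[himq,hinq,hinr,hiow,hiqr,hmnq,hmnr,hmnw,hmqr,hmqv,hmqw,hmrw,hnqr,hnqw,inqw,mnvw,mrvw] rk=17  ker:inqr,mnqr,mnqw
∂2c = 0
c vs im∂3: residual ≠ 0 ⇒ not boundary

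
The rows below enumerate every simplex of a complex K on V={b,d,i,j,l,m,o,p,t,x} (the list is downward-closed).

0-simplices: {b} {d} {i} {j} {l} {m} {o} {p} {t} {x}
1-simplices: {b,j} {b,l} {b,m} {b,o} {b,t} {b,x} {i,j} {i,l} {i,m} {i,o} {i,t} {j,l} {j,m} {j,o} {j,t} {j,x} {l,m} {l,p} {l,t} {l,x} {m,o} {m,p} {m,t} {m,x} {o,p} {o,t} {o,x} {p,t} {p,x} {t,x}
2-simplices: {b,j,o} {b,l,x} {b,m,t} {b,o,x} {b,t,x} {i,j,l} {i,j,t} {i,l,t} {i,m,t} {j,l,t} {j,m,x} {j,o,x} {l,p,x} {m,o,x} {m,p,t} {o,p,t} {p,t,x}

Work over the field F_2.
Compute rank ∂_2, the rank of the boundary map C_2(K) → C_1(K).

n_0=10 n_1=30 n_2=17  [Z2]
∂1: piv[bj,bl,bm,bo,bt,bx,ij,lp] rk=8  ker:il,im,io,it,jl,jm,jo,jt,jx,lm,lt,lx,mo,mp,mt,mx,op,ot,ox,pt,px,tx
∂2: piv[bjo,blx,bmt,box,btx,ijl,ijt,ilt,imt,jmx,jox,lpx,mox,mpt,opt,ptx] rk=16  ker:jlt
rk∂_2=16

rank∂_2=16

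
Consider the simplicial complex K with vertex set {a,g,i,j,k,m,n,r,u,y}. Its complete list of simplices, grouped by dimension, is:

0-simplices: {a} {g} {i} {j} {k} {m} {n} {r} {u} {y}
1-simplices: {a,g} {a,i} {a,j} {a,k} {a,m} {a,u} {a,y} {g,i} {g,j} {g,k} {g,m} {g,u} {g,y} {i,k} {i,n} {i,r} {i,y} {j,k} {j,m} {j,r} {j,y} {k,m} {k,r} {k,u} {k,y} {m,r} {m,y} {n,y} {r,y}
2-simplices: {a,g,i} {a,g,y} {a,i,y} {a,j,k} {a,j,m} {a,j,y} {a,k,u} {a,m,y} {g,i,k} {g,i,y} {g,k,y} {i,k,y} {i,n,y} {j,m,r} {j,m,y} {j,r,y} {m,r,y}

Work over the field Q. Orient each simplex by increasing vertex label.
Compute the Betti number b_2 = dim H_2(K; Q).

n_0=10 n_1=29 n_2=17  [Q]
∂1: piv[ag,ai,aj,ak,am,au,ay,in,ir] rk=9  ker:gi,gj,gk,gm,gu,gy,ik,iy,jk,jm,jr,jy,km,kr,ku,ky,mr,my,ny,ry
∂2: piv[agi,agy,aiy,ajk,ajm,ajy,aku,amy,gik,gky,iny,jmr,jry] rk=13  ker:giy,iky,jmy,mry
b_2=(17−13)−0=4

b_2=4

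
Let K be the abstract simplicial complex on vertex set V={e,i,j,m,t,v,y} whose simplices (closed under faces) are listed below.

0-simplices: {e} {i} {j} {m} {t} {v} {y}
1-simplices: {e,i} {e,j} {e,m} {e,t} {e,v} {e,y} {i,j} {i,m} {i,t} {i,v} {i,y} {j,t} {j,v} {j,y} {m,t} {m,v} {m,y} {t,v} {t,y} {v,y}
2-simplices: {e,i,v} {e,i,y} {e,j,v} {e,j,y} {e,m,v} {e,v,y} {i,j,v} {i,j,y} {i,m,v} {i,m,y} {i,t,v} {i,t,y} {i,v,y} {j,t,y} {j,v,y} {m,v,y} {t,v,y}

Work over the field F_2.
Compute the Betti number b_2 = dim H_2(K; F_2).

b_2=5

n_0=7 n_1=20 n_2=17  [Z2]
∂1: piv[ei,ej,em,et,ev,ey] rk=6  ker:ij,im,it,iv,iy,jt,jv,jy,mt,mv,my,tv,ty,vy
∂2: piv[eiv,eiy,ejv,ejy,emv,evy,ijv,imv,imy,itv,ity,jty] rk=12  ker:ijy,ivy,jvy,mvy,tvy
b_2=(17−12)−0=5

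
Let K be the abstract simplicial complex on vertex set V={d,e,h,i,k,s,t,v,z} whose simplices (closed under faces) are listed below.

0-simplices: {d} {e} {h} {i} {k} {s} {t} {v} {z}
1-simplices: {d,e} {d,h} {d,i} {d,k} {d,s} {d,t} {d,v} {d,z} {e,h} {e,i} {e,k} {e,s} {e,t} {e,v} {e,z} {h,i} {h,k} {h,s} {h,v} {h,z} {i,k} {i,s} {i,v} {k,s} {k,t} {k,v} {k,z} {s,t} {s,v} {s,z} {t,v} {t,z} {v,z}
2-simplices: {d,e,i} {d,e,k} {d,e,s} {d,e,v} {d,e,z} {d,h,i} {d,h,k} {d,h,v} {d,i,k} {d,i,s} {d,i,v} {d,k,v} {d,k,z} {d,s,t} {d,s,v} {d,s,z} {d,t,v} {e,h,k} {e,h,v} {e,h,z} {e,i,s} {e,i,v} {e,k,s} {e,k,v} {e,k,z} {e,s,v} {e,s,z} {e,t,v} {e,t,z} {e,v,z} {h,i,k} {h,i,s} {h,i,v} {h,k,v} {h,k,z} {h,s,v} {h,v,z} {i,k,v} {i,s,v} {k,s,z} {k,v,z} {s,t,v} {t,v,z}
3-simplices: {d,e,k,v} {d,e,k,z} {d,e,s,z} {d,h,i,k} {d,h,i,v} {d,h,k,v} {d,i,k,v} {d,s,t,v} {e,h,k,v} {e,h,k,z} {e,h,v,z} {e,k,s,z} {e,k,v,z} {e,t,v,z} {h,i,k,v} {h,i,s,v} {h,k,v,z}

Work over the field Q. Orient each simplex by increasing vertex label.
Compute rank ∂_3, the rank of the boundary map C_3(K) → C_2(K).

n_0=9 n_1=33 n_2=43 n_3=17  [Q]
∂1: piv[de,dh,di,dk,ds,dt,dv,dz] rk=8  ker:eh,ei,ek,es,et,ev,ez,hi,hk,hs,hv,hz,ik,is,iv,ks,kt,kv,kz,st,sv,sz,tv,tz,vz
∂2: piv[dei,dek,des,dev,dez,dhi,dhk,dhv,dik,dis,div,dkv,dkz,dst,dsv,dsz,dtv,ehk,ehz,eks,etv,etz,evz,his] rk=24  ker:ehv,eis,eiv,ekv,ekz,esv,esz,hik,hiv,hkv,hkz,hsv,hvz,ikv,isv,ksz,kvz,stv,tvz
∂3: piv[dekv,dekz,desz,dhik,dhiv,dhkv,dikv,dstv,ehkv,ehkz,ehvz,eksz,ekvz,etvz,hisv] rk=15  ker:hikv,hkvz
rk∂_3=15

rank∂_3=15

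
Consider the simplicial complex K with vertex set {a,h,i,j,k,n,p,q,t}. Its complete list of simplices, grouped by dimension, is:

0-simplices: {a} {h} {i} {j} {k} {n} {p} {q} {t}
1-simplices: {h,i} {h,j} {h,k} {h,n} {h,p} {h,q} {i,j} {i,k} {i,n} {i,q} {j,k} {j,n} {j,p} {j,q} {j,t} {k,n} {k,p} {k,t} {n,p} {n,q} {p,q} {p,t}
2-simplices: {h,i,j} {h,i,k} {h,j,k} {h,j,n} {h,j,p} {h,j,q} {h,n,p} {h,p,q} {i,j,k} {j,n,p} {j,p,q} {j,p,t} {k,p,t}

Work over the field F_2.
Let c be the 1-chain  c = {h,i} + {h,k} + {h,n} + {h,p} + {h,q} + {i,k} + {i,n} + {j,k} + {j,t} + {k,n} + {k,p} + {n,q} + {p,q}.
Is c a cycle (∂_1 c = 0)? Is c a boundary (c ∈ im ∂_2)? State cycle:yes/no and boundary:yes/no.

cycle:no boundary:no

n_0=9 n_1=22 n_2=13  [Z2]
∂1: piv[hi,hj,hk,hn,hp,hq,jt] rk=7  ker:ij,ik,in,iq,jk,jn,jp,jq,kn,kp,kt,np,nq,pq,pt
∂2: piv[hij,hik,hjk,hjn,hjp,hjq,hnp,hpq,jpt,kpt] rk=10  ker:ijk,jnp,jpq
∂1c = {h} + {i} + {k} + {p} + {q} + {t}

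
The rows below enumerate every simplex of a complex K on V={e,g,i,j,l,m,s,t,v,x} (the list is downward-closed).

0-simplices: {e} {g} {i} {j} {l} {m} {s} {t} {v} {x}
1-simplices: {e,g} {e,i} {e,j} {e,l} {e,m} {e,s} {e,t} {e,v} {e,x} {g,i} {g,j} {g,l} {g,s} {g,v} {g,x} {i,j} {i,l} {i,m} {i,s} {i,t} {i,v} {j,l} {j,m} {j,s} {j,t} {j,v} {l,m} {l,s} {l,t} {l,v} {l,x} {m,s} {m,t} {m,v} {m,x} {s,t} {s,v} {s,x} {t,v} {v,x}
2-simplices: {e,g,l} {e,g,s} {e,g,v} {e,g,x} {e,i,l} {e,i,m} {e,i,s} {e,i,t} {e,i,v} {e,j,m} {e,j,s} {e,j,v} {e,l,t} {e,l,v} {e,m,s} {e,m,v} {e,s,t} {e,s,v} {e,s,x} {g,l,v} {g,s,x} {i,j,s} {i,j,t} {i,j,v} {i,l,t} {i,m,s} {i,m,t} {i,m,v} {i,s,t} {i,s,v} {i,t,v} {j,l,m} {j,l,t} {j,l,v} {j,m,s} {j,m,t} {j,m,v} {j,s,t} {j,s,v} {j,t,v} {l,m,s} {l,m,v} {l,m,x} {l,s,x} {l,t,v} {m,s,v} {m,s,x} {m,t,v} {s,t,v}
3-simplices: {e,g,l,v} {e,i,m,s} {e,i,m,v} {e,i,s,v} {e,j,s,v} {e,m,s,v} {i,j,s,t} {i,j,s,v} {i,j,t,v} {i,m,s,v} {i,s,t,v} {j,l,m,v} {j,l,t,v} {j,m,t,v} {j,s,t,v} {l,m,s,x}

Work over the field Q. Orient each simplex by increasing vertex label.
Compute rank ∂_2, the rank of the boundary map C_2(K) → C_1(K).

rank∂_2=28

n_0=10 n_1=40 n_2=49 n_3=16  [Q]
∂1: piv[eg,ei,ej,el,em,es,et,ev,ex] rk=9  ker:gi,gj,gl,gs,gv,gx,ij,il,im,is,it,iv,jl,jm,js,jt,jv,lm,ls,lt,lv,lx,ms,mt,mv,mx,st,sv,sx,tv,vx
∂2: piv[egl,egs,egv,egx,eil,eim,eis,eit,eiv,ejm,ejs,ejv,elt,elv,ems,emv,est,esv,esx,ijs,ijt,imt,itv,jlm,jlt,lms,lmx,lsx] rk=28  ker:glv,gsx,ijv,ilt,ims,imv,ist,isv,jlv,jms,jmt,jmv,jst,jsv,jtv,lmv,ltv,msv,msx,mtv,stv
∂3: piv[eglv,eims,eimv,eisv,ejsv,emsv,ijst,ijsv,ijtv,istv,jlmv,jltv,jmtv,lmsx] rk=14  ker:imsv,jstv
rk∂_2=28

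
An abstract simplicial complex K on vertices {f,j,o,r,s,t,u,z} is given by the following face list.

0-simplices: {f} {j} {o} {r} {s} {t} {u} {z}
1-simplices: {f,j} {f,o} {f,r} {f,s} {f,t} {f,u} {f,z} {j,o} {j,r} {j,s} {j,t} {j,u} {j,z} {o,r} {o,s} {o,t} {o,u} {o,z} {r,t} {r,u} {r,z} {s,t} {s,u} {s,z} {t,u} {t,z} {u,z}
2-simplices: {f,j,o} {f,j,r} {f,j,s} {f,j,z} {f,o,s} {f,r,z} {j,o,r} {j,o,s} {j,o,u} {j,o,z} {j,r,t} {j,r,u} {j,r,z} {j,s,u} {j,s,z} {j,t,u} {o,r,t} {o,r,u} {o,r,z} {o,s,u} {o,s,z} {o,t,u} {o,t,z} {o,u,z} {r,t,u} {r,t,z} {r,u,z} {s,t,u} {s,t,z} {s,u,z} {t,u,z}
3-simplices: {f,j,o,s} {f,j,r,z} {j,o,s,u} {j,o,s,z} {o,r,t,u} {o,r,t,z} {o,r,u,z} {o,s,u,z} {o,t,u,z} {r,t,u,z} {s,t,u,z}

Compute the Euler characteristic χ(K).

n_0=8 n_1=27 n_2=31 n_3=11
χ=+8−27+31−11=1

χ(K)=1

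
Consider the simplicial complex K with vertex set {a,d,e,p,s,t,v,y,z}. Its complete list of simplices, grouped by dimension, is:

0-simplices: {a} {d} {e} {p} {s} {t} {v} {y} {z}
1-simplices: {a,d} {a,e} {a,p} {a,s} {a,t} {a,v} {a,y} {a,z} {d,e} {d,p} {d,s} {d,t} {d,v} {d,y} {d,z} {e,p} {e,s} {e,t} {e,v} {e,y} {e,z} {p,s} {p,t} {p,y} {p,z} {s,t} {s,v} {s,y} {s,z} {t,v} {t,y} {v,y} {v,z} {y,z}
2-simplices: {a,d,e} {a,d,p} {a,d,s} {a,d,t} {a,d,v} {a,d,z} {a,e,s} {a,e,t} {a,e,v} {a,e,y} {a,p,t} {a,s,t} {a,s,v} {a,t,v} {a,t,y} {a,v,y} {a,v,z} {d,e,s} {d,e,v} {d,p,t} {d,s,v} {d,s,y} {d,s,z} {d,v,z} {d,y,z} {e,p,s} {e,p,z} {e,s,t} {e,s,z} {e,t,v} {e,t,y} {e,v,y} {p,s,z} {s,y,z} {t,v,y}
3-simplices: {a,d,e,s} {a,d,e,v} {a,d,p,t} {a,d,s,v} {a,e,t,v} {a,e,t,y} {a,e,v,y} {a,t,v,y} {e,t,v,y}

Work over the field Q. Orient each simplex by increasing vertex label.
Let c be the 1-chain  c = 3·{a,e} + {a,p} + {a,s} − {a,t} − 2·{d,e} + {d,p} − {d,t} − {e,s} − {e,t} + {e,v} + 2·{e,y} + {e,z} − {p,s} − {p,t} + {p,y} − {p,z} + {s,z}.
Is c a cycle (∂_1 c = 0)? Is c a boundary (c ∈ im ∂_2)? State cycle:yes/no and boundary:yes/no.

n_0=9 n_1=34 n_2=35 n_3=9  [Q]
∂1: piv[ad,ae,ap,as,at,av,ay,az] rk=8  ker:de,dp,ds,dt,dv,dy,dz,ep,es,et,ev,ey,ez,ps,pt,py,pz,st,sv,sy,sz,tv,ty,vy,vz,yz
∂2: piv[ade,adp,ads,adt,adv,adz,aes,aet,aev,aey,apt,ast,asv,atv,aty,avy,avz,dsy,dsz,dyz,eps,epz,esz] rk=23  ker:des,dev,dpt,dsv,dvz,est,etv,ety,evy,psz,syz,tvy
∂3: piv[ades,adev,adpt,adsv,aetv,aety,aevy,atvy] rk=8  ker:etvy
∂1c = −4·{a} + 2·{d} − {e} + 4·{p} − 2·{s} − 4·{t} + {v} + 3·{y} + {z}

cycle:no boundary:no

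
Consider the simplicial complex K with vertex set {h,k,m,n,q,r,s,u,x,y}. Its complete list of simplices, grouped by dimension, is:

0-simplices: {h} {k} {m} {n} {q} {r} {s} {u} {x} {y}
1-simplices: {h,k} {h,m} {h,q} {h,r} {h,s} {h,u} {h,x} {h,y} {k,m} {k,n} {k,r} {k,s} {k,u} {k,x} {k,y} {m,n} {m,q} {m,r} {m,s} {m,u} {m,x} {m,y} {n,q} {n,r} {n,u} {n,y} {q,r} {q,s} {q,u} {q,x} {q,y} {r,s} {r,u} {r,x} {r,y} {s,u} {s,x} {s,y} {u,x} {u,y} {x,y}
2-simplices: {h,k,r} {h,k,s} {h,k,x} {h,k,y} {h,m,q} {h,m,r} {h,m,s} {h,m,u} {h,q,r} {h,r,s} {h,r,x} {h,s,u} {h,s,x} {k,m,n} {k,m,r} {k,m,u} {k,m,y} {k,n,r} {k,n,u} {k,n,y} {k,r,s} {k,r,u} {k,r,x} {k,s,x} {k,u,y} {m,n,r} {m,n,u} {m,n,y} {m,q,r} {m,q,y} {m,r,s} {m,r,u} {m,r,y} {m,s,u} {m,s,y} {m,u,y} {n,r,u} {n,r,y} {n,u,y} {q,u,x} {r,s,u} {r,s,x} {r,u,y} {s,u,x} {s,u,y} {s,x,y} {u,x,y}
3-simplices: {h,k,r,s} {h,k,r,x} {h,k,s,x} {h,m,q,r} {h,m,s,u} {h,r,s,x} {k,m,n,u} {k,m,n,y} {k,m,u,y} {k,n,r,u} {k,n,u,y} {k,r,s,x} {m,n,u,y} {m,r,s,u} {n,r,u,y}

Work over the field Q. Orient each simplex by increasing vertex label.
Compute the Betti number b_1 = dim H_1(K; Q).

n_0=10 n_1=41 n_2=47 n_3=15  [Q]
∂1: piv[hk,hm,hq,hr,hs,hu,hx,hy,kn] rk=9  ker:km,kr,ks,ku,kx,ky,mn,mq,mr,ms,mu,mx,my,nq,nr,nu,ny,qr,qs,qu,qx,qy,rs,ru,rx,ry,su,sx,sy,ux,uy,xy
∂2: piv[hkr,hks,hkx,hky,hmq,hmr,hms,hmu,hqr,hrs,hrx,hsu,hsx,kmn,kmr,kmu,kmy,knr,knu,kny,kru,kuy,mqy,mry,msy,qux,sux,sxy] rk=28  ker:krs,krx,ksx,mnr,mnu,mny,mqr,mrs,mru,msu,muy,nru,nry,nuy,rsu,rsx,ruy,suy,uxy
∂3: piv[hkrs,hkrx,hksx,hmqr,hmsu,hrsx,kmnu,kmny,kmuy,knru,knuy,mrsu,nruy] rk=13  ker:krsx,mnuy
b_1=(41−9)−28=4

b_1=4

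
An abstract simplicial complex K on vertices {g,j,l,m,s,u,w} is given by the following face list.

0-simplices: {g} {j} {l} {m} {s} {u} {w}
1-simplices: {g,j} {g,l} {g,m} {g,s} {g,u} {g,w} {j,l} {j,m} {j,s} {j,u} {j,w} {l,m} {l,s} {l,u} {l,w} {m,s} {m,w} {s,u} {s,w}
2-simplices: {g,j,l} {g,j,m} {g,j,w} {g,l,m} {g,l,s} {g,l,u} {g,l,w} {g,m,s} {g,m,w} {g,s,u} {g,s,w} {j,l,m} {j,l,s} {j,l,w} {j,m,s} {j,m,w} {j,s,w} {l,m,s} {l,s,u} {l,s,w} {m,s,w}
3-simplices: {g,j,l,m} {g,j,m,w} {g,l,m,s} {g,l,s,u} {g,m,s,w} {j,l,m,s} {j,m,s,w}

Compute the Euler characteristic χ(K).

χ(K)=2

n_0=7 n_1=19 n_2=21 n_3=7
χ=+7−19+21−7=2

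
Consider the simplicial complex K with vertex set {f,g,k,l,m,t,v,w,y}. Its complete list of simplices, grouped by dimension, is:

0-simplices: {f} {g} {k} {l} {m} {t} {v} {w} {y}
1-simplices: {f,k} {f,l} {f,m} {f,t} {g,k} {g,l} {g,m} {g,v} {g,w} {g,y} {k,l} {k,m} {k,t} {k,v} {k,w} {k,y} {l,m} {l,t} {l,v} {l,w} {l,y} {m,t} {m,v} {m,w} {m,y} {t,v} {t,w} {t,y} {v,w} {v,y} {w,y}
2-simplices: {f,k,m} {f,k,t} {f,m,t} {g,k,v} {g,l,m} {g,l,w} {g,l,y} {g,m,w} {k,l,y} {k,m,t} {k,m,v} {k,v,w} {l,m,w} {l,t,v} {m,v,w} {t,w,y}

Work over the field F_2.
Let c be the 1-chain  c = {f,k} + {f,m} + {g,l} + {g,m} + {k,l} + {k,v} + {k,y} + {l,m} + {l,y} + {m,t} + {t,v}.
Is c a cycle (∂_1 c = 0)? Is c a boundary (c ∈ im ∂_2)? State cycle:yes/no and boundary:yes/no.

cycle:yes boundary:no

n_0=9 n_1=31 n_2=16  [Z2]
∂1: piv[fk,fl,fm,ft,gk,gv,gw,gy] rk=8  ker:gl,gm,kl,km,kt,kv,kw,ky,lm,lt,lv,lw,ly,mt,mv,mw,my,tv,tw,ty,vw,vy,wy
∂2: piv[fkm,fkt,fmt,gkv,glm,glw,gly,gmw,kly,kmv,kvw,ltv,mvw,twy] rk=14  ker:kmt,lmw
∂1c = 0
c vs im∂2: residual ≠ 0 ⇒ not boundary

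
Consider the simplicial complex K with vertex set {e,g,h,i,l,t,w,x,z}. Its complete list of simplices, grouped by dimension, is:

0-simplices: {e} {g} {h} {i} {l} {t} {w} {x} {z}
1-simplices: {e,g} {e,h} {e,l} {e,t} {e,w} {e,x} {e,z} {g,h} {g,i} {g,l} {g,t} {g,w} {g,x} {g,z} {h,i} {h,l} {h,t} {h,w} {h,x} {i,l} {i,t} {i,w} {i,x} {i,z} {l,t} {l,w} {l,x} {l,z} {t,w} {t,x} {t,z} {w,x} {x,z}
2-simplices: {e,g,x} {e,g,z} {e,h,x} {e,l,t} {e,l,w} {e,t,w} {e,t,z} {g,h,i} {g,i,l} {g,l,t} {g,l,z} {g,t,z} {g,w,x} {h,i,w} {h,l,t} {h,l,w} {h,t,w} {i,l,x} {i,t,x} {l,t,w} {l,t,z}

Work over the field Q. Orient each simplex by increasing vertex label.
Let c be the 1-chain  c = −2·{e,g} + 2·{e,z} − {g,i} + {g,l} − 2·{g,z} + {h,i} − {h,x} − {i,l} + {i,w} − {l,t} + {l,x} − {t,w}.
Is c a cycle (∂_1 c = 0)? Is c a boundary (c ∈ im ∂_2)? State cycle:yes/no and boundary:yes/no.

n_0=9 n_1=33 n_2=21  [Q]
∂1: piv[eg,eh,el,et,ew,ex,ez,gi] rk=8  ker:gh,gl,gt,gw,gx,gz,hi,hl,ht,hw,hx,il,it,iw,ix,iz,lt,lw,lx,lz,tw,tx,tz,wx,xz
∂2: piv[egx,egz,ehx,elt,elw,etw,etz,ghi,gil,glt,glz,gtz,gwx,hiw,hlt,hlw,ilx,itx] rk=18  ker:htw,ltw,ltz
∂1c = 0
c vs im∂2: residual ≠ 0 ⇒ not boundary

cycle:yes boundary:no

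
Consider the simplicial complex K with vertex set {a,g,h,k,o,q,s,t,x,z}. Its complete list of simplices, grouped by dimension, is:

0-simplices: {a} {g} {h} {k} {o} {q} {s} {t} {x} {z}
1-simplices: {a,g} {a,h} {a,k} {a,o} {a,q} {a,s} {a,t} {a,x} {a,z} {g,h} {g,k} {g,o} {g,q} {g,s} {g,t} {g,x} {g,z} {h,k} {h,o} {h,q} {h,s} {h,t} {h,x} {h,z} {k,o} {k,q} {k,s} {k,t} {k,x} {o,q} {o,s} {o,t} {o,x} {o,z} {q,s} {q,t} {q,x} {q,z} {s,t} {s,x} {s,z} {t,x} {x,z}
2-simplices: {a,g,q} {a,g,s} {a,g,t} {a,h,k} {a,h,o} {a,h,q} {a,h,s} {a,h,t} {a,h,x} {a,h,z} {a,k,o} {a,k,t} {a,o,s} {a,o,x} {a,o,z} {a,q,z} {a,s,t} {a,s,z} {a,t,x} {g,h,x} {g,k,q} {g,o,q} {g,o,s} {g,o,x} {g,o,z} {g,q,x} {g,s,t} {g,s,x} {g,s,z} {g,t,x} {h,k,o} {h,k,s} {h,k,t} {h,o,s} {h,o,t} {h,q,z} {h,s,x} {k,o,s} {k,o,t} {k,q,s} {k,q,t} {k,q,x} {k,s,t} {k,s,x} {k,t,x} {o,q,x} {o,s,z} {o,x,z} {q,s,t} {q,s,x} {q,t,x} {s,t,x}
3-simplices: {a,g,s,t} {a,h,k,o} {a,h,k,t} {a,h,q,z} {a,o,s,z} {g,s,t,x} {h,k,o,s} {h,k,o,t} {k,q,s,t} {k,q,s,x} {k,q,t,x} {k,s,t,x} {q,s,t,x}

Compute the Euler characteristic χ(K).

n_0=10 n_1=43 n_2=52 n_3=13
χ=+10−43+52−13=6

χ(K)=6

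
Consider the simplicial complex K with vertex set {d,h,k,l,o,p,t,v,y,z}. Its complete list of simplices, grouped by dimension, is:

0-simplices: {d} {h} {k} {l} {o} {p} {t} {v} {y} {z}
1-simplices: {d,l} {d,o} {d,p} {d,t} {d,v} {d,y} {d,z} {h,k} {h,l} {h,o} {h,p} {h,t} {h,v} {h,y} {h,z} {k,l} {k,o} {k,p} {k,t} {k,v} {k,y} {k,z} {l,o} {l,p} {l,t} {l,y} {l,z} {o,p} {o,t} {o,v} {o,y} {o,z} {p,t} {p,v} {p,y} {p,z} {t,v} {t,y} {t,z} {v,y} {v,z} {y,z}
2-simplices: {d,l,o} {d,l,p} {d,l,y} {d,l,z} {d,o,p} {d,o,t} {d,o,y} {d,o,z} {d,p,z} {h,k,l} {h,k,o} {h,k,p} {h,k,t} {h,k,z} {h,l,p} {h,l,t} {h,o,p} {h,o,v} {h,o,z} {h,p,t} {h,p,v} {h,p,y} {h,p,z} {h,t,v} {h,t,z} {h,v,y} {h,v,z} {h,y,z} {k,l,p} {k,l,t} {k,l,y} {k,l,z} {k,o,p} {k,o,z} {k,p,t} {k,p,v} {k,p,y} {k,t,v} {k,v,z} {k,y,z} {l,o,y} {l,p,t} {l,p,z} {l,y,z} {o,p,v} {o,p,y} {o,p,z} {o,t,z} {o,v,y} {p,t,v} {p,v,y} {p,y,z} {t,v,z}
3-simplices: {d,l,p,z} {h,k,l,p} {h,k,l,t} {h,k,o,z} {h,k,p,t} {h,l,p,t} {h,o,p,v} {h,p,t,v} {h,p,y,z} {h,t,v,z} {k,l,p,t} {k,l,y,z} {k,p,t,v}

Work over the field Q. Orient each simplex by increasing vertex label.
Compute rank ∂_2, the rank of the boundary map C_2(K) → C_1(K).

n_0=10 n_1=42 n_2=53 n_3=13  [Q]
∂1: piv[dl,do,dp,dt,dv,dy,dz,hk,hl] rk=9  ker:ho,hp,ht,hv,hy,hz,kl,ko,kp,kt,kv,ky,kz,lo,lp,lt,ly,lz,op,ot,ov,oy,oz,pt,pv,py,pz,tv,ty,tz,vy,vz,yz
∂2: piv[dlo,dlp,dly,dlz,dop,dot,doy,doz,dpz,hkl,hko,hkp,hkt,hkz,hlp,hlt,hop,hov,hoz,hpt,hpv,hpy,htv,htz,hvy,hvz,hyz,kly,kpv,kpy,otz] rk=31  ker:hpz,klp,klt,klz,kop,koz,kpt,ktv,kvz,kyz,loy,lpt,lpz,lyz,opv,opy,opz,ovy,ptv,pvy,pyz,tvz
∂3: piv[dlpz,hklp,hklt,hkoz,hkpt,hlpt,hopv,hptv,hpyz,htvz,klyz,kptv] rk=12  ker:klpt
rk∂_2=31

rank∂_2=31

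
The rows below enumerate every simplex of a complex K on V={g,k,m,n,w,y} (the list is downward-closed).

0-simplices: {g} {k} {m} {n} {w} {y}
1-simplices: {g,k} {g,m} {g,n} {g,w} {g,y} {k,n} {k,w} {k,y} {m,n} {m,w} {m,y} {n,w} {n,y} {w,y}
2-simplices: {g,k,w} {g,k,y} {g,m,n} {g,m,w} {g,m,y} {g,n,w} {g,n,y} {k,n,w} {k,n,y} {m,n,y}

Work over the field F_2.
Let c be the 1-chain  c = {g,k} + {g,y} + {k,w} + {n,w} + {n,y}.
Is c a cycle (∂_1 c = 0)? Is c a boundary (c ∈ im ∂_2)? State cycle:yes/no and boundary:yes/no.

cycle:yes boundary:yes

n_0=6 n_1=14 n_2=10  [Z2]
∂1: piv[gk,gm,gn,gw,gy] rk=5  ker:kn,kw,ky,mn,mw,my,nw,ny,wy
∂2: piv[gkw,gky,gmn,gmw,gmy,gnw,gny,knw] rk=8  ker:kny,mny
∂1c = 0
c vs im∂2: reduces to 0 ⇒ boundary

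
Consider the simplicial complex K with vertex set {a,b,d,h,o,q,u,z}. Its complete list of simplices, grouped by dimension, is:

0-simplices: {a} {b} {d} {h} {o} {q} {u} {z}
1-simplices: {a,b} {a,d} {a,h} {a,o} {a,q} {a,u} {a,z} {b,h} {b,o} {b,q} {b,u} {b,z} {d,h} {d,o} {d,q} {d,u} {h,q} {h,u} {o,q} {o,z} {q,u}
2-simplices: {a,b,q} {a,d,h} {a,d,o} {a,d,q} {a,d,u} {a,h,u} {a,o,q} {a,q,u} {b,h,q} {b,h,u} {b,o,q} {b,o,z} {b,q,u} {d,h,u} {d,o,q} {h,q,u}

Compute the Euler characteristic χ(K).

χ(K)=3

n_0=8 n_1=21 n_2=16
χ=+8−21+16=3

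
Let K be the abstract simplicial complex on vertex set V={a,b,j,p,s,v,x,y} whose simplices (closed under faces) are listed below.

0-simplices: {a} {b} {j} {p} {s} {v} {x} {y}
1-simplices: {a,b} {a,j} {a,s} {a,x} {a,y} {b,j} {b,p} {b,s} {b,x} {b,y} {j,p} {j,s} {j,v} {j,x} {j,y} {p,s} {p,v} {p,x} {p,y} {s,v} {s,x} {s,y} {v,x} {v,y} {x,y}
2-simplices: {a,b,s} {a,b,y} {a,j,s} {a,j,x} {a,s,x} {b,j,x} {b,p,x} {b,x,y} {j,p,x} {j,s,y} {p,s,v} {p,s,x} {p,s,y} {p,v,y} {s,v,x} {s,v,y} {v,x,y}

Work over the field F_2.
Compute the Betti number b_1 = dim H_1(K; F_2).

b_1=2

n_0=8 n_1=25 n_2=17  [Z2]
∂1: piv[ab,aj,as,ax,ay,bp,jv] rk=7  ker:bj,bs,bx,by,jp,js,jx,jy,ps,pv,px,py,sv,sx,sy,vx,vy,xy
∂2: piv[abs,aby,ajs,ajx,asx,bjx,bpx,bxy,jpx,jsy,psv,psx,psy,pvy,svx,vxy] rk=16  ker:svy
b_1=(25−7)−16=2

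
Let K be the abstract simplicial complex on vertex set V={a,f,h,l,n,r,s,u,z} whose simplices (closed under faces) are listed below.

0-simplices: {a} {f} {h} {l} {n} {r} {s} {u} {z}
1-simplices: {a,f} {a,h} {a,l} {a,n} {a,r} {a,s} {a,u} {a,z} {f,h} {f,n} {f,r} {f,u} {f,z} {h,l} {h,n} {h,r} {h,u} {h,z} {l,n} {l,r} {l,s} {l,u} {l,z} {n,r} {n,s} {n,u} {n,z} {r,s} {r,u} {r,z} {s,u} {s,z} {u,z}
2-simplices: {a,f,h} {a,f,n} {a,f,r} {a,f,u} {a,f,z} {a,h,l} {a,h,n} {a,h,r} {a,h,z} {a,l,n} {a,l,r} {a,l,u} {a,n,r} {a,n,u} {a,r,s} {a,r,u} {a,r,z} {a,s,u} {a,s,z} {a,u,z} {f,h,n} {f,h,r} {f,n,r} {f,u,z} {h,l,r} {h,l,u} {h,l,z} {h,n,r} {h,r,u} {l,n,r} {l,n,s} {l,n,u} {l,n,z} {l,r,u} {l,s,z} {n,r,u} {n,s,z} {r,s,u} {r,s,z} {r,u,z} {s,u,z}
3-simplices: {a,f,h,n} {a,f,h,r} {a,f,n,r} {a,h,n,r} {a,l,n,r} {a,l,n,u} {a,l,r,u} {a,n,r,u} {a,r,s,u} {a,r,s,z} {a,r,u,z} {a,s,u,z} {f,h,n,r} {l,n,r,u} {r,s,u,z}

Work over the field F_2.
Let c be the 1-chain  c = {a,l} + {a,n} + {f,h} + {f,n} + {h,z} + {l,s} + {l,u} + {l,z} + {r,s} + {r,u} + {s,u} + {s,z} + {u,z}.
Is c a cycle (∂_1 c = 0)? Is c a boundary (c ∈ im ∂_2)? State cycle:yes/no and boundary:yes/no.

n_0=9 n_1=33 n_2=41 n_3=15  [Z2]
∂1: piv[af,ah,al,an,ar,as,au,az] rk=8  ker:fh,fn,fr,fu,fz,hl,hn,hr,hu,hz,ln,lr,ls,lu,lz,nr,ns,nu,nz,rs,ru,rz,su,sz,uz
∂2: piv[afh,afn,afr,afu,afz,ahl,ahn,ahr,ahz,aln,alr,alu,anr,anu,ars,aru,arz,asu,asz,auz,hlu,hlz,lns,lnz,lsz] rk=25  ker:fhn,fhr,fnr,fuz,hlr,hnr,hru,lnr,lnu,lru,nru,nsz,rsu,rsz,ruz,suz
∂3: piv[afhn,afhr,afnr,ahnr,alnr,alnu,alru,anru,arsu,arsz,aruz,asuz] rk=12  ker:fhnr,lnru,rsuz
∂1c = 0
c vs im∂2: reduces to 0 ⇒ boundary

cycle:yes boundary:yes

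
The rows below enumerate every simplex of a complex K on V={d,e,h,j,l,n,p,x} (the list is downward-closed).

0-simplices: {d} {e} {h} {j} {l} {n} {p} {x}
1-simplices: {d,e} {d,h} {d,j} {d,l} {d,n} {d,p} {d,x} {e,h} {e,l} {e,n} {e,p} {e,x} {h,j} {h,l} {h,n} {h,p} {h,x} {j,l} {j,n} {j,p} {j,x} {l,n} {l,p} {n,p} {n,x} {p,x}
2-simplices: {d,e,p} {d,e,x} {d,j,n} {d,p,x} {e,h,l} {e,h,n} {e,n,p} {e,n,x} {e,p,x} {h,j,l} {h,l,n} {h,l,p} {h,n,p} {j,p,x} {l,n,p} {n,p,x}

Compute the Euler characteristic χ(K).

n_0=8 n_1=26 n_2=16
χ=+8−26+16=-2

χ(K)=-2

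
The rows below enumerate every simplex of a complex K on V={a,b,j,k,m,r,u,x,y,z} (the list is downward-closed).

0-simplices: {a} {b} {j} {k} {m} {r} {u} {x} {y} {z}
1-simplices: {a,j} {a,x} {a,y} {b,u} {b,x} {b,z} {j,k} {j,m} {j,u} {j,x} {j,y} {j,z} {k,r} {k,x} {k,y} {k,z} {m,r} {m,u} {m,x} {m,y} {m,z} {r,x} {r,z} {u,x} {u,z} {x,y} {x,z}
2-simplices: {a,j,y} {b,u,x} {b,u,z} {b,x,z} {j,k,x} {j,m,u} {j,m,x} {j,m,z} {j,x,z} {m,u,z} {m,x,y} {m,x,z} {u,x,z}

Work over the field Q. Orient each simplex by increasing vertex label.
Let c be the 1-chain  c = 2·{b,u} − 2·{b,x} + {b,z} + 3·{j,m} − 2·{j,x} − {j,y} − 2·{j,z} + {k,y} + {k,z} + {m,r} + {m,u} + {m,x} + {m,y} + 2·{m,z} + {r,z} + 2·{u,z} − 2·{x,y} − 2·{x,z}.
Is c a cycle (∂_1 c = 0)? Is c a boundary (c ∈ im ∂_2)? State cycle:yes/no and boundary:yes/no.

n_0=10 n_1=27 n_2=13  [Q]
∂1: piv[aj,ax,ay,bu,bx,bz,jk,jm,kr] rk=9  ker:ju,jx,jy,jz,kx,ky,kz,mr,mu,mx,my,mz,rx,rz,ux,uz,xy,xz
∂2: piv[ajy,bux,buz,bxz,jkx,jmu,jmx,jmz,jxz,muz,mxy] rk=11  ker:mxz,uxz
∂1c = −{b} + 2·{j} − 2·{k} − 3·{m} + {u} + {x} − {y} + 3·{z}

cycle:no boundary:no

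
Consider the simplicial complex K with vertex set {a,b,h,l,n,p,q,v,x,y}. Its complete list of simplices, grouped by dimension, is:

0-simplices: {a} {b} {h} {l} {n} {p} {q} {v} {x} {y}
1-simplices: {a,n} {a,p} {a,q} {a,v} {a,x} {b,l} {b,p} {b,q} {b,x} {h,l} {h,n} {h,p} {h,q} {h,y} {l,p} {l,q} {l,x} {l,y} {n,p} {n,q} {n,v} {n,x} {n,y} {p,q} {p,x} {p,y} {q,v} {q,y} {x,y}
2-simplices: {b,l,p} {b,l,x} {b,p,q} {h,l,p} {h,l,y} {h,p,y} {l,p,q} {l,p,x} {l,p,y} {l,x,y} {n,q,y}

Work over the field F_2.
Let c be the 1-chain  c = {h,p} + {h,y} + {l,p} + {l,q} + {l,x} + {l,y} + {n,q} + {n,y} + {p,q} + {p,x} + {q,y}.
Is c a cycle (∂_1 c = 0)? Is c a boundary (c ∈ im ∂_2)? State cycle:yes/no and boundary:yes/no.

cycle:yes boundary:yes

n_0=10 n_1=29 n_2=11  [Z2]
∂1: piv[an,ap,aq,av,ax,bl,bp,hl,hy] rk=9  ker:bq,bx,hn,hp,hq,lp,lq,lx,ly,np,nq,nv,nx,ny,pq,px,py,qv,qy,xy
∂2: piv[blp,blx,bpq,hlp,hly,hpy,lpq,lpx,lxy,nqy] rk=10  ker:lpy
∂1c = 0
c vs im∂2: reduces to 0 ⇒ boundary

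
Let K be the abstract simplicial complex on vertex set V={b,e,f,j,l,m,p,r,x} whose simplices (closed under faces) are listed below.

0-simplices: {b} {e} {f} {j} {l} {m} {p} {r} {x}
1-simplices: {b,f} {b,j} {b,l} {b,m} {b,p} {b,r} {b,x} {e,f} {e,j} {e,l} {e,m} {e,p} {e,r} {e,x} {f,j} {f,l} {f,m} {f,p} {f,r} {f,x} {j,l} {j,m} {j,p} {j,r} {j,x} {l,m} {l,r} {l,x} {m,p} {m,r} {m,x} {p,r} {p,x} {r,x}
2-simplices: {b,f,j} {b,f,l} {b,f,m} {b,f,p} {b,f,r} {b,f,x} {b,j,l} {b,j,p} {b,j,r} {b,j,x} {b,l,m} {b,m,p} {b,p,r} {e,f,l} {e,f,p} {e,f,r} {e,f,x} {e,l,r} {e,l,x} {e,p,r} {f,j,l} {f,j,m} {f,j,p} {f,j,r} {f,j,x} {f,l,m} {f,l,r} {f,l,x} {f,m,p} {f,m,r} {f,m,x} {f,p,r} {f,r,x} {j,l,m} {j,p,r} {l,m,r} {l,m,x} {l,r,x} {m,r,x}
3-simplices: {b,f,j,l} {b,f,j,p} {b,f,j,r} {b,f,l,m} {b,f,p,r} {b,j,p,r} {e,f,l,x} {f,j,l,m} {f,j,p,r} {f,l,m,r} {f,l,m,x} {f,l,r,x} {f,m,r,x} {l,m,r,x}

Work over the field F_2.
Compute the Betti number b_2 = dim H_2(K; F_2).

n_0=9 n_1=34 n_2=39 n_3=14  [Z2]
∂1: piv[bf,bj,bl,bm,bp,br,bx,ef] rk=8  ker:ej,el,em,ep,er,ex,fj,fl,fm,fp,fr,fx,jl,jm,jp,jr,jx,lm,lr,lx,mp,mr,mx,pr,px,rx
∂2: piv[bfj,bfl,bfm,bfp,bfr,bfx,bjl,bjp,bjr,bjx,blm,bmp,bpr,efl,efp,efr,efx,elr,elx,fjm,fmr,fmx,frx] rk=23  ker:epr,fjl,fjp,fjr,fjx,flm,flr,flx,fmp,fpr,jlm,jpr,lmr,lmx,lrx,mrx
∂3: piv[bfjl,bfjp,bfjr,bflm,bfpr,bjpr,eflx,fjlm,flmr,flmx,flrx,fmrx] rk=12  ker:fjpr,lmrx
b_2=(39−23)−12=4

b_2=4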